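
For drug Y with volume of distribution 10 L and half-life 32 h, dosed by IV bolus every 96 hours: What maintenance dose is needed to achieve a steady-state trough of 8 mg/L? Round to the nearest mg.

τ/t½ = 96/32 ≈ 3, so f = (1/2)^(96/32) ≈ 0.125000.
Cmin,ss = (D/Vd)·f/(1−f), so D = Cmin,ss·Vd·(1−f)/f.
D = 8 × 10 × (1−f)/f ≈ 8 × 10 × 7.00000 ≈ 560.00 mg.

560 mg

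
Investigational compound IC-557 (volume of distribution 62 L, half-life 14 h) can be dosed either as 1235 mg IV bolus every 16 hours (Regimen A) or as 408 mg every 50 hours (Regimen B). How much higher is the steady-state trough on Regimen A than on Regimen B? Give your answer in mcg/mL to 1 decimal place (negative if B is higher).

15.9 mcg/mL

Regimen A: f = (1/2)^(16/14) ≈ 0.4529; Cmin,ss = (1235/62)·f/(1−f) ≈ 16.490 mcg/mL.
Regimen B: f = (1/2)^(50/14) ≈ 0.0841; Cmin,ss = (408/62)·f/(1−f) ≈ 0.604 mcg/mL.
Difference ≈ 16.490 − 0.604 ≈ 15.886 mcg/mL.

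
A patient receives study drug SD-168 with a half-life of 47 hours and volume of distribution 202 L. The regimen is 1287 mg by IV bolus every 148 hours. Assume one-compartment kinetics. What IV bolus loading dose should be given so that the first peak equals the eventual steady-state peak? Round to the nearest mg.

1451 mg

f = (1/2)^(148/47) ≈ 0.112739; accumulation ratio R = 1/(1−f) ≈ 1.12706.
Loading dose to hit Cmax,ss on first dose: D_load = D_maint·R ≈ 1287 × 1.12706 ≈ 1450.53 mg.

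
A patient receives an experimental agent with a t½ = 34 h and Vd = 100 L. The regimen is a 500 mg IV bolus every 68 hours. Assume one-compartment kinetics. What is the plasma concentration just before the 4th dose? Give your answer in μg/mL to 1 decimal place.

1.6 μg/mL

f = (1/2)^(τ/t½) = (1/2)^(68/34) ≈ 0.2500.
C₀ = D/Vd = 500/100 ≈ 5.000 μg/mL.
Before the 4th dose, 3 doses have been given. Superposition: Cmin = C₀·(f + f² + … + f^3).
≈ 5.000 × (0.2500 + 0.0625 + 0.0156) ≈ 5.000 × 0.3281 ≈ 1.641 μg/mL.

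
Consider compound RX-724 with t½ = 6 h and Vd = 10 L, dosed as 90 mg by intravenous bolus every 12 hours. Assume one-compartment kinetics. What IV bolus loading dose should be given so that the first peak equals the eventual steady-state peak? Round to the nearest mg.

f = (1/2)^(12/6) ≈ 0.250000; accumulation ratio R = 1/(1−f) ≈ 1.33333.
Loading dose to hit Cmax,ss on first dose: D_load = D_maint·R ≈ 90 × 1.33333 ≈ 120.00 mg.

120 mg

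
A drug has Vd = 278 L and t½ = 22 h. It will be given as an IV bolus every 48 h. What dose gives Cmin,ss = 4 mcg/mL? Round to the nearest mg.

3933 mg

τ/t½ = 48/22 ≈ 2.1818, so f = (1/2)^(48/22) ≈ 0.220398.
Cmin,ss = (D/Vd)·f/(1−f), so D = Cmin,ss·Vd·(1−f)/f.
D = 4 × 278 × (1−f)/f ≈ 4 × 278 × 3.53725 ≈ 3933.42 mg.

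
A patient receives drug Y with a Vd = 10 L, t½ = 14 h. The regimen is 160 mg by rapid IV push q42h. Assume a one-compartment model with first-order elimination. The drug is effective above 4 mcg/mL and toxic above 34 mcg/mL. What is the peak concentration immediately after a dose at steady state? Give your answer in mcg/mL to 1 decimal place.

τ = 42 h = 3 half-lives, so f = (1/2)^3 = 0.125.
Accumulation ratio R = 1/(1 − f) = 1/0.875 = 8/7.
Single-dose peak C₀ = D/Vd = 160/10 = 16 mcg/mL.
Steady-state peak Cmax,ss = C₀·R = 16 × 8/7 ≈ 18.286 mcg/mL.
Peak 18.3 mcg/mL vs MTC 34 mcg/mL: below toxic threshold.

18.3 mcg/mL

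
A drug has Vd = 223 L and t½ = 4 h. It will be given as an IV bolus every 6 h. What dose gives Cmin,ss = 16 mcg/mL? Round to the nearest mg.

τ/t½ = 6/4 ≈ 1.5, so f = (1/2)^(6/4) ≈ 0.353553.
Cmin,ss = (D/Vd)·f/(1−f), so D = Cmin,ss·Vd·(1−f)/f.
D = 16 × 223 × (1−f)/f ≈ 16 × 223 × 1.82843 ≈ 6523.84 mg.

6524 mg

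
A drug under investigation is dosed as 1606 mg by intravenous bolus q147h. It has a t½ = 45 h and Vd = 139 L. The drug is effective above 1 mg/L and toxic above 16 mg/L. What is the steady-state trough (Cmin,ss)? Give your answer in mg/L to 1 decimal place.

τ/t½ = 147/45 ≈ 3.2667, so fraction remaining f = (1/2)^(147/45) ≈ 0.1039.
Accumulation ratio R = 1/(1 − f) ≈ 1/0.8961 ≈ 1.1159.
Single-dose peak C₀ = D/Vd = 1606/139 ≈ 11.554 mg/L.
Cmax,ss = C₀/(1 − f) ≈ 11.554/0.8961 ≈ 12.894 mg/L.
One interval later, Cmin,ss = Cmax,ss·e^(−kτ) ≈ 12.894 × 0.1039 ≈ 1.340 mg/L.
Trough 1.3 mg/L vs MEC 1 mg/L: adequate.

1.3 mg/L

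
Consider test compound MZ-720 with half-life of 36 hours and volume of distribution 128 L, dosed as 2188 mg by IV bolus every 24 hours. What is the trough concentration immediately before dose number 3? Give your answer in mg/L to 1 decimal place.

17.6 mg/L

f = (1/2)^(τ/t½) = (1/2)^(24/36) ≈ 0.6300.
C₀ = D/Vd = 2188/128 ≈ 17.094 mg/L.
Before the 3rd dose, 2 doses have been given. Superposition: Cmin = C₀·(f + f²).
≈ 17.094 × (0.6300 + 0.3969) ≈ 17.094 × 1.0269 ≈ 17.554 mg/L.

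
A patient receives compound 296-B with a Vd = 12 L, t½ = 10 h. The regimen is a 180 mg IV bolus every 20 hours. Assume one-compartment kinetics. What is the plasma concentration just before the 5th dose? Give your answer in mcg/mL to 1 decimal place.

5.0 mcg/mL

f = (1/2)^(τ/t½) = (1/2)^(20/10) ≈ 0.2500.
C₀ = D/Vd = 180/12 ≈ 15.000 mcg/mL.
Before the 5th dose, 4 doses have been given. Superposition: Cmin = C₀·(f + f² + … + f^4).
≈ 15.000 × (0.2500 + 0.0625 + 0.0156 + 0.0039) ≈ 15.000 × 0.3320 ≈ 4.980 mcg/mL.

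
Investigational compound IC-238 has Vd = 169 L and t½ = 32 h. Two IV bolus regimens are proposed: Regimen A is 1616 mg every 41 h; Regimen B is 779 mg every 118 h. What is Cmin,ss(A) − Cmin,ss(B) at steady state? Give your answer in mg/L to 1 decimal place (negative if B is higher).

Regimen A: f = (1/2)^(41/32) ≈ 0.4114; Cmin,ss = (1616/169)·f/(1−f) ≈ 6.683 mg/L.
Regimen B: f = (1/2)^(118/32) ≈ 0.0776; Cmin,ss = (779/169)·f/(1−f) ≈ 0.388 mg/L.
Difference ≈ 6.683 − 0.388 ≈ 6.295 mg/L.

6.3 mg/L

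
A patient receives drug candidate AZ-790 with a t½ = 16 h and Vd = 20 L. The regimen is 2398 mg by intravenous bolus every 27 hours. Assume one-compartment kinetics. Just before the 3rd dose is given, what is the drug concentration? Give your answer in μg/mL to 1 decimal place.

f = (1/2)^(τ/t½) = (1/2)^(27/16) ≈ 0.3105.
C₀ = D/Vd = 2398/20 ≈ 119.900 μg/mL.
Before the 3rd dose, 2 doses have been given. Superposition: Cmin = C₀·(f + f²).
≈ 119.900 × (0.3105 + 0.0964) ≈ 119.900 × 0.4069 ≈ 48.787 μg/mL.

48.8 μg/mL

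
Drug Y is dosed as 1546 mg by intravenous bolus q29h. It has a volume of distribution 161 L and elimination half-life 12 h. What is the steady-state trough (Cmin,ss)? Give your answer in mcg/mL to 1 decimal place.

k = ln2/t½ = ln2/12 ≈ 0.057762 h⁻¹; fraction remaining f = e^(−kτ) = e^(−0.057762×29) ≈ 0.1873.
Each bolus raises the concentration by D/Vd = 1546/161 ≈ 9.602 mcg/mL.
Steady-state trough Cmin,ss = C₀·f/(1−f) ≈ 9.602 × 0.1873/0.8127 ≈ 2.213 mcg/mL.

2.2 mcg/mL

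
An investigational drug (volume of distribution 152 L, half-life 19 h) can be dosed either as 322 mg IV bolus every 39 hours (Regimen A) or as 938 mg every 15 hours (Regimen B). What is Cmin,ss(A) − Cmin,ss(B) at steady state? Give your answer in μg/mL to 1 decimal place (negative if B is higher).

Regimen A: f = (1/2)^(39/19) ≈ 0.2410; Cmin,ss = (322/152)·f/(1−f) ≈ 0.673 μg/mL.
Regimen B: f = (1/2)^(15/19) ≈ 0.5786; Cmin,ss = (938/152)·f/(1−f) ≈ 8.473 μg/mL.
Difference ≈ 0.673 − 8.473 ≈ -7.800 μg/mL.

-7.8 μg/mL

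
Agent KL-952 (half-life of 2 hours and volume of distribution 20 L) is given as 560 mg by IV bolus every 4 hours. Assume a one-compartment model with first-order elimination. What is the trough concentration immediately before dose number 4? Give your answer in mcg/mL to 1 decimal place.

9.2 mcg/mL

f = (1/2)^(τ/t½) = (1/2)^(4/2) ≈ 0.2500.
C₀ = D/Vd = 560/20 ≈ 28.000 mcg/mL.
Before the 4th dose, 3 doses have been given. Superposition: Cmin = C₀·(f + f² + … + f^3).
≈ 28.000 × (0.2500 + 0.0625 + 0.0156) ≈ 28.000 × 0.3281 ≈ 9.187 mcg/mL.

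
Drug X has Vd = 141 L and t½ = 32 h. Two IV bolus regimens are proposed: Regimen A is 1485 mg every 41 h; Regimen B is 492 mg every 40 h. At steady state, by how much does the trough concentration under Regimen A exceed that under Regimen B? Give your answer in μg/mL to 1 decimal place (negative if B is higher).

4.8 μg/mL

Regimen A: f = (1/2)^(41/32) ≈ 0.4114; Cmin,ss = (1485/141)·f/(1−f) ≈ 7.361 μg/mL.
Regimen B: f = (1/2)^(40/32) ≈ 0.4204; Cmin,ss = (492/141)·f/(1−f) ≈ 2.531 μg/mL.
Difference ≈ 7.361 − 2.531 ≈ 4.830 μg/mL.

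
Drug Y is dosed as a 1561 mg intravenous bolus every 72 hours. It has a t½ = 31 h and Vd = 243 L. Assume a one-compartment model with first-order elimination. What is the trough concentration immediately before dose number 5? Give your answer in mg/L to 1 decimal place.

1.6 mg/L

f = (1/2)^(τ/t½) = (1/2)^(72/31) ≈ 0.1999.
C₀ = D/Vd = 1561/243 ≈ 6.424 mg/L.
Before the 5th dose, 4 doses have been given. Superposition: Cmin = C₀·(f + f² + … + f^4).
≈ 6.424 × (0.1999 + 0.0400 + 0.0080 + 0.0016) ≈ 6.424 × 0.2495 ≈ 1.603 mg/L.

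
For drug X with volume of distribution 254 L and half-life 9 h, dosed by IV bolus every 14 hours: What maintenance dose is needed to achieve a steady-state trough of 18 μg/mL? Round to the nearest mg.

τ/t½ = 14/9 ≈ 1.5556, so f = (1/2)^(14/9) ≈ 0.340198.
Cmin,ss = (D/Vd)·f/(1−f), so D = Cmin,ss·Vd·(1−f)/f.
D = 18 × 254 × (1−f)/f ≈ 18 × 254 × 1.93946 ≈ 8867.21 mg.

8867 mg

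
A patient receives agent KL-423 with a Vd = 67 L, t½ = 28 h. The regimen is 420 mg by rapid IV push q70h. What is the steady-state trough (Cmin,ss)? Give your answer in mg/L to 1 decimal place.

k = ln2/t½ = ln2/28 ≈ 0.024755 h⁻¹; fraction remaining f = e^(−kτ) = e^(−0.024755×70) ≈ 0.1768.
At steady state, accumulation factor R = 1/(1 − e^(−kτ)) ≈ 1.2148.
Each bolus raises the concentration by D/Vd = 420/67 ≈ 6.269 mg/L.
Cmax,ss = C₀/(1 − f) ≈ 6.269/0.8232 ≈ 7.615 mg/L.
One interval later, Cmin,ss = Cmax,ss·e^(−kτ) ≈ 7.615 × 0.1768 ≈ 1.346 mg/L.

1.3 mg/L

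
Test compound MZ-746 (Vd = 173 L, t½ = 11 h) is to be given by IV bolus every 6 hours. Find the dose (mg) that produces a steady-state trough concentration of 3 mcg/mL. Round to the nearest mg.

τ/t½ = 6/11 ≈ 0.54545, so f = (1/2)^(6/11) ≈ 0.685175.
Cmin,ss = (D/Vd)·f/(1−f), so D = Cmin,ss·Vd·(1−f)/f.
D = 3 × 173 × (1−f)/f ≈ 3 × 173 × 0.45948 ≈ 238.47 mg.

238 mg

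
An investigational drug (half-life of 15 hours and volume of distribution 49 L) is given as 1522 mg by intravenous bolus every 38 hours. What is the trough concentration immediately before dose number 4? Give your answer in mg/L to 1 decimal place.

6.5 mg/L

f = (1/2)^(τ/t½) = (1/2)^(38/15) ≈ 0.1727.
C₀ = D/Vd = 1522/49 ≈ 31.061 mg/L.
Before the 4th dose, 3 doses have been given. Superposition: Cmin = C₀·(f + f² + … + f^3).
≈ 31.061 × (0.1727 + 0.0298 + 0.0052) ≈ 31.061 × 0.2077 ≈ 6.451 mg/L.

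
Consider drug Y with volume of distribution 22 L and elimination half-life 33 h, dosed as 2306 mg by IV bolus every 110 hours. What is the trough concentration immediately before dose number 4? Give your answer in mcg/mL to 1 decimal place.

11.5 mcg/mL

f = (1/2)^(τ/t½) = (1/2)^(110/33) ≈ 0.0992.
C₀ = D/Vd = 2306/22 ≈ 104.818 mcg/mL.
Before the 4th dose, 3 doses have been given. Superposition: Cmin = C₀·(f + f² + … + f^3).
≈ 104.818 × (0.0992 + 0.0098 + 0.0010) ≈ 104.818 × 0.1100 ≈ 11.530 mcg/mL.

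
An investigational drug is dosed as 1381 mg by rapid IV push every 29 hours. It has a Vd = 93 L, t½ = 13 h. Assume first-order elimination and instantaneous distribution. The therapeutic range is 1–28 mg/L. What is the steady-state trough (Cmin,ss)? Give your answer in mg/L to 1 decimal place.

Over one 29-h interval, 29/13 ≈ 2.2308 half-lives elapse, leaving f ≈ 0.2130 of each dose.
At steady state, accumulation factor R = 1/(1 − e^(−kτ)) ≈ 1.2706.
Each bolus raises the concentration by D/Vd = 1381/93 ≈ 14.849 mg/L.
Cmax,ss = C₀/(1 − f) ≈ 14.849/0.7870 ≈ 18.868 mg/L.
One interval later, Cmin,ss = Cmax,ss·e^(−kτ) ≈ 18.868 × 0.2130 ≈ 4.019 mg/L.
Trough 4.0 mg/L vs MEC 1 mg/L: adequate.

4.0 mg/L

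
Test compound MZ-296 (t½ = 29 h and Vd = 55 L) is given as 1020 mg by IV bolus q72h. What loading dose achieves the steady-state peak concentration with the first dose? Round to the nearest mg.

1242 mg

f = (1/2)^(72/29) ≈ 0.178902; accumulation ratio R = 1/(1−f) ≈ 1.21788.
Loading dose to hit Cmax,ss on first dose: D_load = D_maint·R ≈ 1020 × 1.21788 ≈ 1242.24 mg.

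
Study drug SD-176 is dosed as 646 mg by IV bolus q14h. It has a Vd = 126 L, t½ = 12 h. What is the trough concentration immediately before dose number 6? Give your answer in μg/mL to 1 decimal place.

4.0 μg/mL

f = (1/2)^(τ/t½) = (1/2)^(14/12) ≈ 0.4454.
C₀ = D/Vd = 646/126 ≈ 5.127 μg/mL.
Before the 6th dose, 5 doses have been given. Superposition: Cmin = C₀·(f + f² + … + f^5).
≈ 5.127 × (0.4454 + 0.1984 + 0.0884 + 0.0394 + 0.0175) ≈ 5.127 × 0.7891 ≈ 4.046 μg/mL.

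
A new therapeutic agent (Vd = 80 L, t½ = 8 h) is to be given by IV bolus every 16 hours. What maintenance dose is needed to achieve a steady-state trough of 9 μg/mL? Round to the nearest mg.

τ/t½ = 16/8 ≈ 2, so f = (1/2)^(16/8) ≈ 0.250000.
Cmin,ss = (D/Vd)·f/(1−f), so D = Cmin,ss·Vd·(1−f)/f.
D = 9 × 80 × (1−f)/f ≈ 9 × 80 × 3.00000 ≈ 2160.00 mg.

2160 mg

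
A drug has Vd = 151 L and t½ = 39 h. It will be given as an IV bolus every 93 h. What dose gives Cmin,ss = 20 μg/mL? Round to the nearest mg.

τ/t½ = 93/39 ≈ 2.3846, so f = (1/2)^(93/39) ≈ 0.191496.
Cmin,ss = (D/Vd)·f/(1−f), so D = Cmin,ss·Vd·(1−f)/f.
D = 20 × 151 × (1−f)/f ≈ 20 × 151 × 4.22204 ≈ 12750.56 mg.

12751 mg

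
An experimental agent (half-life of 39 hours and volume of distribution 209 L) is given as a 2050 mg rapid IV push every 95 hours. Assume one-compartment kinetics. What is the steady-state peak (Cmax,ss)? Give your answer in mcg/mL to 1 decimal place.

Over one 95-h interval, 95/39 ≈ 2.4359 half-lives elapse, leaving f ≈ 0.1848 of each dose.
Accumulation ratio R = 1/(1 − f) ≈ 1/0.8152 ≈ 1.2267.
Each bolus raises the concentration by D/Vd = 2050/209 ≈ 9.809 mcg/mL.
Steady-state peak Cmax,ss = C₀·R ≈ 9.809 × 1.2267 ≈ 12.033 mcg/mL.

12.0 mcg/mL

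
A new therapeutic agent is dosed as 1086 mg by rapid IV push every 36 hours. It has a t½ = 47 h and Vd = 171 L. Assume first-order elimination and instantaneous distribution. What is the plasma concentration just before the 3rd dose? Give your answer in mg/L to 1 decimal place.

5.9 mg/L

f = (1/2)^(τ/t½) = (1/2)^(36/47) ≈ 0.5881.
C₀ = D/Vd = 1086/171 ≈ 6.351 mg/L.
Before the 3rd dose, 2 doses have been given. Superposition: Cmin = C₀·(f + f²).
≈ 6.351 × (0.5881 + 0.3459) ≈ 6.351 × 0.9340 ≈ 5.932 mg/L.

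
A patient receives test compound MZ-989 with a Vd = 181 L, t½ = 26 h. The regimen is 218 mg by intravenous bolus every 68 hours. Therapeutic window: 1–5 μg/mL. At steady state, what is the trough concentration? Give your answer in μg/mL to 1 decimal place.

k = ln2/t½ = ln2/26 ≈ 0.026660 h⁻¹; fraction remaining f = e^(−kτ) = e^(−0.026660×68) ≈ 0.1632.
Accumulation ratio R = 1/(1 − f) ≈ 1/0.8368 ≈ 1.1950.
Single-dose peak C₀ = D/Vd = 218/181 ≈ 1.204 μg/mL.
Cmax,ss = C₀/(1 − f) ≈ 1.204/0.8368 ≈ 1.439 μg/mL.
Steady-state trough Cmin,ss = Cmax,ss·f ≈ 1.439 × 0.1632 ≈ 0.235 μg/mL.
Trough 0.2 μg/mL vs MEC 1 μg/mL: subtherapeutic.

0.2 μg/mL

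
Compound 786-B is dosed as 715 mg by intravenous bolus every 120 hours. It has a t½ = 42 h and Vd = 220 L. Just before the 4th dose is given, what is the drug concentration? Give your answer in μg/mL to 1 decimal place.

0.5 μg/mL

f = (1/2)^(τ/t½) = (1/2)^(120/42) ≈ 0.1380.
C₀ = D/Vd = 715/220 ≈ 3.250 μg/mL.
Before the 4th dose, 3 doses have been given. Superposition: Cmin = C₀·(f + f² + … + f^3).
≈ 3.250 × (0.1380 + 0.0190 + 0.0026) ≈ 3.250 × 0.1596 ≈ 0.519 μg/mL.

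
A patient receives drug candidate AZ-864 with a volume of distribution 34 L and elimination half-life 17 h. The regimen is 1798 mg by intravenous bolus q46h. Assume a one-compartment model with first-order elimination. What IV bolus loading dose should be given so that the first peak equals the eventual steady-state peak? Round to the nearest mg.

2123 mg

f = (1/2)^(46/17) ≈ 0.153267; accumulation ratio R = 1/(1−f) ≈ 1.18101.
Loading dose to hit Cmax,ss on first dose: D_load = D_maint·R ≈ 1798 × 1.18101 ≈ 2123.46 mg.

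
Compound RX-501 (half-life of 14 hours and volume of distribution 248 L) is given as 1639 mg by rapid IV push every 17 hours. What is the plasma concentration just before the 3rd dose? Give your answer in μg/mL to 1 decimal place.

4.1 μg/mL

f = (1/2)^(τ/t½) = (1/2)^(17/14) ≈ 0.4310.
C₀ = D/Vd = 1639/248 ≈ 6.609 μg/mL.
Before the 3rd dose, 2 doses have been given. Superposition: Cmin = C₀·(f + f²).
≈ 6.609 × (0.4310 + 0.1858) ≈ 6.609 × 0.6168 ≈ 4.076 μg/mL.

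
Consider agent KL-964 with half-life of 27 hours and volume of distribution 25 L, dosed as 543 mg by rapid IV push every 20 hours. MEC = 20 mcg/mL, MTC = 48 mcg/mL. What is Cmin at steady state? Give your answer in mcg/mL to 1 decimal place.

32.4 mcg/mL

k = ln2/t½ = ln2/27 ≈ 0.025672 h⁻¹; fraction remaining f = e^(−kτ) = e^(−0.025672×20) ≈ 0.5984.
Accumulation ratio R = 1/(1 − f) ≈ 1/0.4016 ≈ 2.4900.
Each bolus raises the concentration by D/Vd = 543/25 ≈ 21.720 mcg/mL.
Steady-state peak Cmax,ss = C₀·R ≈ 21.720 × 2.4900 ≈ 54.083 mcg/mL.
Steady-state trough Cmin,ss = Cmax,ss·f ≈ 54.083 × 0.5984 ≈ 32.363 mcg/mL.
Trough 32.4 mcg/mL vs MEC 20 mcg/mL: adequate.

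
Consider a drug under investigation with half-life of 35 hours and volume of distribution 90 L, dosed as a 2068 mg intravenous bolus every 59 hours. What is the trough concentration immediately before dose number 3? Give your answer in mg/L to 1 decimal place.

f = (1/2)^(τ/t½) = (1/2)^(59/35) ≈ 0.3108.
C₀ = D/Vd = 2068/90 ≈ 22.978 mg/L.
Before the 3rd dose, 2 doses have been given. Superposition: Cmin = C₀·(f + f²).
≈ 22.978 × (0.3108 + 0.0966) ≈ 22.978 × 0.4074 ≈ 9.361 mg/L.

9.4 mg/L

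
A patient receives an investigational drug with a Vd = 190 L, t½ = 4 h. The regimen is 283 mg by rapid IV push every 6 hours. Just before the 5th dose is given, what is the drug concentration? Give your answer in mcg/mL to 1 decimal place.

0.8 mcg/mL

f = (1/2)^(τ/t½) = (1/2)^(6/4) ≈ 0.3536.
C₀ = D/Vd = 283/190 ≈ 1.489 mcg/mL.
Before the 5th dose, 4 doses have been given. Superposition: Cmin = C₀·(f + f² + … + f^4).
≈ 1.489 × (0.3536 + 0.1250 + 0.0442 + 0.0156) ≈ 1.489 × 0.5384 ≈ 0.802 mcg/mL.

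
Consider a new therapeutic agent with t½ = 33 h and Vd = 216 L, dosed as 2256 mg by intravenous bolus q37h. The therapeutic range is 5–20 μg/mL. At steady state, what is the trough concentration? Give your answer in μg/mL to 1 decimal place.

k = ln2/t½ = ln2/33 ≈ 0.021004 h⁻¹; fraction remaining f = e^(−kτ) = e^(−0.021004×37) ≈ 0.4597.
Accumulation ratio R = 1/(1 − f) ≈ 1/0.5403 ≈ 1.8508.
Each bolus raises the concentration by D/Vd = 2256/216 ≈ 10.444 μg/mL.
Cmax,ss = C₀/(1 − f) ≈ 10.444/0.5403 ≈ 19.330 μg/mL.
Steady-state trough Cmin,ss = Cmax,ss·f ≈ 19.330 × 0.4597 ≈ 8.886 μg/mL.
Trough 8.9 μg/mL vs MEC 5 μg/mL: adequate.

8.9 μg/mL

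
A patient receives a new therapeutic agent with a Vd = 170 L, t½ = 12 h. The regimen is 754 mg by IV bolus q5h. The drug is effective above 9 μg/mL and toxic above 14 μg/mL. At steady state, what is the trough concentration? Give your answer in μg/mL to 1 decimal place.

13.2 μg/mL

τ/t½ = 5/12 ≈ 0.41667, so fraction remaining f = (1/2)^(5/12) ≈ 0.7492.
At steady state, accumulation factor R = 1/(1 − e^(−kτ)) ≈ 3.9872.
Each bolus raises the concentration by D/Vd = 754/170 ≈ 4.435 μg/mL.
Cmax,ss = C₀/(1 − f) ≈ 4.435/0.2508 ≈ 17.683 μg/mL.
One interval later, Cmin,ss = Cmax,ss·e^(−kτ) ≈ 17.683 × 0.7492 ≈ 13.248 μg/mL.
Trough 13.2 μg/mL vs MEC 9 μg/mL: adequate.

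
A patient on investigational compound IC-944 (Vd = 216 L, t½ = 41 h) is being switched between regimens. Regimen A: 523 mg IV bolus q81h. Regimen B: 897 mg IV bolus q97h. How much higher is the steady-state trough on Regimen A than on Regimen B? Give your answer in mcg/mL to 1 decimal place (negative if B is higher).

-0.2 mcg/mL

Regimen A: f = (1/2)^(81/41) ≈ 0.2543; Cmin,ss = (523/216)·f/(1−f) ≈ 0.826 mcg/mL.
Regimen B: f = (1/2)^(97/41) ≈ 0.1940; Cmin,ss = (897/216)·f/(1−f) ≈ 1.000 mcg/mL.
Difference ≈ 0.826 − 1.000 ≈ -0.174 mcg/mL.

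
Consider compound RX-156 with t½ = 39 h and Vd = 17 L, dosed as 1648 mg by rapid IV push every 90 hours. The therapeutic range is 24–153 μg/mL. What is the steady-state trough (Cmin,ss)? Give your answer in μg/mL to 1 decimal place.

k = ln2/t½ = ln2/39 ≈ 0.017773 h⁻¹; fraction remaining f = e^(−kτ) = e^(−0.017773×90) ≈ 0.2020.
Each bolus raises the concentration by D/Vd = 1648/17 ≈ 96.941 μg/mL.
Steady-state trough Cmin,ss = C₀·f/(1−f) ≈ 96.941 × 0.2020/0.7980 ≈ 24.539 μg/mL.
Trough 24.5 μg/mL vs MEC 24 μg/mL: adequate.

24.5 μg/mL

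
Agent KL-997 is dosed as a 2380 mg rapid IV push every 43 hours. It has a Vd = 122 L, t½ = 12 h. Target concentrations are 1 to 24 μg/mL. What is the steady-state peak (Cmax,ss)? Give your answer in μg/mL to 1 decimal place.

21.3 μg/mL

k = ln2/t½ = ln2/12 ≈ 0.057762 h⁻¹; fraction remaining f = e^(−kτ) = e^(−0.057762×43) ≈ 0.0834.
Accumulation ratio R = 1/(1 − f) ≈ 1/0.9166 ≈ 1.0910.
Single-dose peak C₀ = D/Vd = 2380/122 ≈ 19.508 μg/mL.
Cmax,ss = C₀/(1 − f) ≈ 19.508/0.9166 ≈ 21.283 μg/mL.
Peak 21.3 μg/mL vs MTC 24 μg/mL: below toxic threshold.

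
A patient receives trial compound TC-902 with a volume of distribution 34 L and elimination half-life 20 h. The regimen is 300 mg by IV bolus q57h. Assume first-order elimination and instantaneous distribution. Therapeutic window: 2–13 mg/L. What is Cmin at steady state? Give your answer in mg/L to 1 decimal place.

τ/t½ = 57/20 ≈ 2.85, so fraction remaining f = (1/2)^(57/20) ≈ 0.1387.
Single-dose peak C₀ = D/Vd = 300/34 ≈ 8.824 mg/L.
Steady-state trough Cmin,ss = C₀·f/(1−f) ≈ 8.824 × 0.1387/0.8613 ≈ 1.421 mg/L.
Trough 1.4 mg/L vs MEC 2 mg/L: subtherapeutic.

1.4 mg/L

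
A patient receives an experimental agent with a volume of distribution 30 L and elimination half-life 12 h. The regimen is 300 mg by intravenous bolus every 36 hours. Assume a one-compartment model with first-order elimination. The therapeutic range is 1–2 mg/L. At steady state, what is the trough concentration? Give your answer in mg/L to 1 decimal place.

1.4 mg/L

The dosing interval is 3 half-lives, so f = 2^(−3) = 0.125.
Accumulation ratio R = 1/(1 − f) = 1/0.875 = 8/7.
Single-dose peak C₀ = D/Vd = 300/30 = 10 mg/L.
Steady-state peak Cmax,ss = C₀·R = 10 × 8/7 ≈ 11.429 mg/L.
Steady-state trough Cmin,ss = Cmax,ss·f ≈ 11.429 × 0.125 ≈ 1.429 mg/L.
Trough 1.4 mg/L vs MEC 1 mg/L: adequate.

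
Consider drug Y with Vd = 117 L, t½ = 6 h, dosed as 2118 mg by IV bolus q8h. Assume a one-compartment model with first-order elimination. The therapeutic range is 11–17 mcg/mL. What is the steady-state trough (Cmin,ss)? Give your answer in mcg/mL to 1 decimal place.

11.9 mcg/mL

Over one 8-h interval, 8/6 ≈ 1.3333 half-lives elapse, leaving f ≈ 0.3969 of each dose.
Each bolus raises the concentration by D/Vd = 2118/117 ≈ 18.103 mcg/mL.
Steady-state trough Cmin,ss = C₀·f/(1−f) ≈ 18.103 × 0.3969/0.6031 ≈ 11.914 mcg/mL.
Trough 11.9 mcg/mL vs MEC 11 mcg/mL: adequate.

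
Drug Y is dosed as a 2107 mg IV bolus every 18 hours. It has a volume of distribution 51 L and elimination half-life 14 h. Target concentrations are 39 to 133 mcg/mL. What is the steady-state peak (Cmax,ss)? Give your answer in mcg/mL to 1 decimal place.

70.0 mcg/mL

k = ln2/t½ = ln2/14 ≈ 0.049511 h⁻¹; fraction remaining f = e^(−kτ) = e^(−0.049511×18) ≈ 0.4102.
Accumulation ratio R = 1/(1 − f) ≈ 1/0.5898 ≈ 1.6955.
Single-dose peak C₀ = D/Vd = 2107/51 ≈ 41.314 mcg/mL.
Steady-state peak Cmax,ss = C₀·R ≈ 41.314 × 1.6955 ≈ 70.048 mcg/mL.
Peak 70.0 mcg/mL vs MTC 133 mcg/mL: below toxic threshold.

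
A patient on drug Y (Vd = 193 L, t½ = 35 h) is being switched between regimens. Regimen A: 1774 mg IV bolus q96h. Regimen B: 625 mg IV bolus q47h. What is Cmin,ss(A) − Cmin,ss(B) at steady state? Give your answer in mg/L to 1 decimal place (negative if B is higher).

Regimen A: f = (1/2)^(96/35) ≈ 0.1494; Cmin,ss = (1774/193)·f/(1−f) ≈ 1.614 mg/L.
Regimen B: f = (1/2)^(47/35) ≈ 0.3942; Cmin,ss = (625/193)·f/(1−f) ≈ 2.107 mg/L.
Difference ≈ 1.614 − 2.107 ≈ -0.493 mg/L.

-0.5 mg/L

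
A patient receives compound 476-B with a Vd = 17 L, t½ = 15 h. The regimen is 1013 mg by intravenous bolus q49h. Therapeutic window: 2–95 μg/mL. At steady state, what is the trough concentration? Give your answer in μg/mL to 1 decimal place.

6.9 μg/mL

τ/t½ = 49/15 ≈ 3.2667, so fraction remaining f = (1/2)^(49/15) ≈ 0.1039.
Accumulation ratio R = 1/(1 − f) ≈ 1/0.8961 ≈ 1.1159.
Single-dose peak C₀ = D/Vd = 1013/17 ≈ 59.588 μg/mL.
Steady-state peak Cmax,ss = C₀·R ≈ 59.588 × 1.1159 ≈ 66.494 μg/mL.
Steady-state trough Cmin,ss = Cmax,ss·f ≈ 66.494 × 0.1039 ≈ 6.909 μg/mL.
Trough 6.9 μg/mL vs MEC 2 μg/mL: adequate.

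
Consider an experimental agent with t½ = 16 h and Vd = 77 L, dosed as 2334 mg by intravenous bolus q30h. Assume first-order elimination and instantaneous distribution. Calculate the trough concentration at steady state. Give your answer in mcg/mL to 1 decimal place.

k = ln2/t½ = ln2/16 ≈ 0.043322 h⁻¹; fraction remaining f = e^(−kτ) = e^(−0.043322×30) ≈ 0.2726.
Each bolus raises the concentration by D/Vd = 2334/77 ≈ 30.312 mcg/mL.
Steady-state trough Cmin,ss = C₀·f/(1−f) ≈ 30.312 × 0.2726/0.7274 ≈ 11.360 mcg/mL.

11.4 mcg/mL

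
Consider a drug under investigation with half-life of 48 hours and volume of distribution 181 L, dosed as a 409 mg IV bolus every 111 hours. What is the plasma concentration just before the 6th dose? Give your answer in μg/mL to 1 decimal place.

f = (1/2)^(τ/t½) = (1/2)^(111/48) ≈ 0.2013.
C₀ = D/Vd = 409/181 ≈ 2.260 μg/mL.
Before the 6th dose, 5 doses have been given. Superposition: Cmin = C₀·(f + f² + … + f^5).
≈ 2.260 × (0.2013 + 0.0405 + 0.0082 + 0.0016 + 0.0003) ≈ 2.260 × 0.2519 ≈ 0.569 μg/mL.

0.6 μg/mL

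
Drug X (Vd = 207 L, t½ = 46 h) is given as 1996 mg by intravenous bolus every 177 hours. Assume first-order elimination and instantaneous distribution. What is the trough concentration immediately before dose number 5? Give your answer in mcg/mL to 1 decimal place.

f = (1/2)^(τ/t½) = (1/2)^(177/46) ≈ 0.0695.
C₀ = D/Vd = 1996/207 ≈ 9.643 mcg/mL.
Before the 5th dose, 4 doses have been given. Superposition: Cmin = C₀·(f + f² + … + f^4).
≈ 9.643 × (0.0695 + 0.0048 + 0.0003 + 0.0000) ≈ 9.643 × 0.0746 ≈ 0.719 mcg/mL.

0.7 mcg/mL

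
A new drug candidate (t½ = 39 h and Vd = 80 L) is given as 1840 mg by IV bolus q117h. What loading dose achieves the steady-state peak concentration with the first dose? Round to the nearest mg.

2103 mg

f = (1/2)^(117/39) ≈ 0.125000; accumulation ratio R = 1/(1−f) ≈ 1.14286.
Loading dose to hit Cmax,ss on first dose: D_load = D_maint·R ≈ 1840 × 1.14286 ≈ 2102.86 mg.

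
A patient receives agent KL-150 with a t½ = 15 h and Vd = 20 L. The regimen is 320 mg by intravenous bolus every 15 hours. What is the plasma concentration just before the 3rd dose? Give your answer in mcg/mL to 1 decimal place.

f = (1/2)^(τ/t½) = (1/2)^(15/15) ≈ 0.5000.
C₀ = D/Vd = 320/20 ≈ 16.000 mcg/mL.
Before the 3rd dose, 2 doses have been given. Superposition: Cmin = C₀·(f + f²).
≈ 16.000 × (0.5000 + 0.2500) ≈ 16.000 × 0.7500 ≈ 12.000 mcg/mL.

12.0 mcg/mL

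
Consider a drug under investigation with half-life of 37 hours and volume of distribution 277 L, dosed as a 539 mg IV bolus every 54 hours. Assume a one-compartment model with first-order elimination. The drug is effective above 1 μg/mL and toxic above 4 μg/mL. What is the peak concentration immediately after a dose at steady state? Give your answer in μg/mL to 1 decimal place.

3.1 μg/mL

τ/t½ = 54/37 ≈ 1.4595, so fraction remaining f = (1/2)^(54/37) ≈ 0.3636.
Accumulation ratio R = 1/(1 − f) ≈ 1/0.6364 ≈ 1.5713.
Single-dose peak C₀ = D/Vd = 539/277 ≈ 1.946 μg/mL.
Steady-state peak Cmax,ss = C₀·R ≈ 1.946 × 1.5713 ≈ 3.058 μg/mL.
Peak 3.1 μg/mL vs MTC 4 μg/mL: below toxic threshold.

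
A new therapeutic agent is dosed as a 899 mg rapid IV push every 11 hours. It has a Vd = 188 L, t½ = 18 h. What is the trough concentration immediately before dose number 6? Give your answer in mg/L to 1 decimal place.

8.0 mg/L

f = (1/2)^(τ/t½) = (1/2)^(11/18) ≈ 0.6547.
C₀ = D/Vd = 899/188 ≈ 4.782 mg/L.
Before the 6th dose, 5 doses have been given. Superposition: Cmin = C₀·(f + f² + … + f^5).
≈ 4.782 × (0.6547 + 0.4286 + 0.2806 + 0.1837 + 0.1203) ≈ 4.782 × 1.6679 ≈ 7.976 mg/L.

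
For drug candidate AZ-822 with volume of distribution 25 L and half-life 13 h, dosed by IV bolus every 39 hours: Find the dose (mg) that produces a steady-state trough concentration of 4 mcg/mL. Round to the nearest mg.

τ/t½ = 39/13 ≈ 3, so f = (1/2)^(39/13) ≈ 0.125000.
Cmin,ss = (D/Vd)·f/(1−f), so D = Cmin,ss·Vd·(1−f)/f.
D = 4 × 25 × (1−f)/f ≈ 4 × 25 × 7.00000 ≈ 700.00 mg.

700 mg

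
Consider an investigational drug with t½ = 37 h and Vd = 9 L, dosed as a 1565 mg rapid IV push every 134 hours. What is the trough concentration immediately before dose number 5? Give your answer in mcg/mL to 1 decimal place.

15.4 mcg/mL

f = (1/2)^(τ/t½) = (1/2)^(134/37) ≈ 0.0812.
C₀ = D/Vd = 1565/9 ≈ 173.889 mcg/mL.
Before the 5th dose, 4 doses have been given. Superposition: Cmin = C₀·(f + f² + … + f^4).
≈ 173.889 × (0.0812 + 0.0066 + 0.0005 + 0.0000) ≈ 173.889 × 0.0883 ≈ 15.354 mcg/mL.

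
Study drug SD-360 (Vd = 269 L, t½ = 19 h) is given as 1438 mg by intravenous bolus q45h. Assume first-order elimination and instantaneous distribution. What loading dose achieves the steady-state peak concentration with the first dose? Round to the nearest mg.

f = (1/2)^(45/19) ≈ 0.193657; accumulation ratio R = 1/(1−f) ≈ 1.24017.
Loading dose to hit Cmax,ss on first dose: D_load = D_maint·R ≈ 1438 × 1.24017 ≈ 1783.36 mg.

1783 mg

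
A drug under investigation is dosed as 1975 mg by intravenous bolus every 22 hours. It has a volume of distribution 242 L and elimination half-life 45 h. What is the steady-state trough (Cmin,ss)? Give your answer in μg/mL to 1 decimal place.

20.2 μg/mL

k = ln2/t½ = ln2/45 ≈ 0.015403 h⁻¹; fraction remaining f = e^(−kτ) = e^(−0.015403×22) ≈ 0.7126.
At steady state, accumulation factor R = 1/(1 − e^(−kτ)) ≈ 3.4795.
Single-dose peak C₀ = D/Vd = 1975/242 ≈ 8.161 μg/mL.
Cmax,ss = C₀/(1 − f) ≈ 8.161/0.2874 ≈ 28.396 μg/mL.
One interval later, Cmin,ss = Cmax,ss·e^(−kτ) ≈ 28.396 × 0.7126 ≈ 20.235 μg/mL.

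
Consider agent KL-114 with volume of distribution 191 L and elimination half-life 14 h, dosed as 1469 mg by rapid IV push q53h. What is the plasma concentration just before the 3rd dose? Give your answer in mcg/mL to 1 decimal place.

0.6 mcg/mL

f = (1/2)^(τ/t½) = (1/2)^(53/14) ≈ 0.0725.
C₀ = D/Vd = 1469/191 ≈ 7.691 mcg/mL.
Before the 3rd dose, 2 doses have been given. Superposition: Cmin = C₀·(f + f²).
≈ 7.691 × (0.0725 + 0.0053) ≈ 7.691 × 0.0778 ≈ 0.598 mcg/mL.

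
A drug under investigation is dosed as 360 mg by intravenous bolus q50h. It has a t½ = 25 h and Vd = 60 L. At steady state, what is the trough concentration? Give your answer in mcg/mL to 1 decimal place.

The dosing interval is 2 half-lives, so f = 2^(−2) = 0.25.
At steady state, R = 1/(1 − 0.25) = 4/3.
Single-dose peak C₀ = D/Vd = 360/60 = 6 mcg/mL.
Steady-state peak Cmax,ss = C₀·R = 6 × 4/3 ≈ 8.000 mcg/mL.
Steady-state trough Cmin,ss = Cmax,ss·f ≈ 8.000 × 0.25 ≈ 2.000 mcg/mL.

2.0 mcg/mL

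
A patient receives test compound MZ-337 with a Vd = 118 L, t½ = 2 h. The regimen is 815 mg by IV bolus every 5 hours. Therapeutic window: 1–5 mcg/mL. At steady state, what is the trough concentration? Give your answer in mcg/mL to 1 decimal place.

k = ln2/t½ = ln2/2 ≈ 0.346574 h⁻¹; fraction remaining f = e^(−kτ) = e^(−0.346574×5) ≈ 0.1768.
Each bolus raises the concentration by D/Vd = 815/118 ≈ 6.907 mcg/mL.
Steady-state trough Cmin,ss = C₀·f/(1−f) ≈ 6.907 × 0.1768/0.8232 ≈ 1.483 mcg/mL.
Trough 1.5 mcg/mL vs MEC 1 mcg/mL: adequate.

1.5 mcg/mL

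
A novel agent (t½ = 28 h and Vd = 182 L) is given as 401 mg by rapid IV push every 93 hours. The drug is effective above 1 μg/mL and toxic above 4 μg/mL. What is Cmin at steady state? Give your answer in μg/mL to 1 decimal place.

Over one 93-h interval, 93/28 ≈ 3.3214 half-lives elapse, leaving f ≈ 0.1000 of each dose.
Each bolus raises the concentration by D/Vd = 401/182 ≈ 2.203 μg/mL.
Steady-state trough Cmin,ss = C₀·f/(1−f) ≈ 2.203 × 0.1000/0.9000 ≈ 0.245 μg/mL.
Trough 0.2 μg/mL vs MEC 1 μg/mL: subtherapeutic.

0.2 μg/mL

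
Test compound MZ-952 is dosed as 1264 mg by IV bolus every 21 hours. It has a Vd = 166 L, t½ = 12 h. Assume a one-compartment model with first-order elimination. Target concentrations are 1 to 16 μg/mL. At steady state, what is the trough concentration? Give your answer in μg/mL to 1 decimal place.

3.2 μg/mL

τ/t½ = 21/12 ≈ 1.75, so fraction remaining f = (1/2)^(21/12) ≈ 0.2973.
Single-dose peak C₀ = D/Vd = 1264/166 ≈ 7.614 μg/mL.
Steady-state trough Cmin,ss = C₀·f/(1−f) ≈ 7.614 × 0.2973/0.7027 ≈ 3.221 μg/mL.
Trough 3.2 μg/mL vs MEC 1 μg/mL: adequate.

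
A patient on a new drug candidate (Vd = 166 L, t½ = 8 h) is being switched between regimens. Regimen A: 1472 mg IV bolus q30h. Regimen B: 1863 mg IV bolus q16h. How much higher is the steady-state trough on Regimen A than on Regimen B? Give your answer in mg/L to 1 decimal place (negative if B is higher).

Regimen A: f = (1/2)^(30/8) ≈ 0.0743; Cmin,ss = (1472/166)·f/(1−f) ≈ 0.712 mg/L.
Regimen B: f = (1/2)^(16/8) ≈ 0.2500; Cmin,ss = (1863/166)·f/(1−f) ≈ 3.741 mg/L.
Difference ≈ 0.712 − 3.741 ≈ -3.029 mg/L.

-3.0 mg/L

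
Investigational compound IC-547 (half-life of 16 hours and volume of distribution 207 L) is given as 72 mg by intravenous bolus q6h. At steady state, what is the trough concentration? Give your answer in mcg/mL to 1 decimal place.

1.2 mcg/mL

k = ln2/t½ = ln2/16 ≈ 0.043322 h⁻¹; fraction remaining f = e^(−kτ) = e^(−0.043322×6) ≈ 0.7711.
Each bolus raises the concentration by D/Vd = 72/207 ≈ 0.348 mcg/mL.
Steady-state trough Cmin,ss = C₀·f/(1−f) ≈ 0.348 × 0.7711/0.2289 ≈ 1.172 mcg/mL.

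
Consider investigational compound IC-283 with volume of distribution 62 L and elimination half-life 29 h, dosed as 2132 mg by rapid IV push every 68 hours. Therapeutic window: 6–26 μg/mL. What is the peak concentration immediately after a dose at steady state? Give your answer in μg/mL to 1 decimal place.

τ/t½ = 68/29 ≈ 2.3448, so fraction remaining f = (1/2)^(68/29) ≈ 0.1969.
At steady state, accumulation factor R = 1/(1 − e^(−kτ)) ≈ 1.2452.
Each bolus raises the concentration by D/Vd = 2132/62 ≈ 34.387 μg/mL.
Cmax,ss = C₀/(1 − f) ≈ 34.387/0.8031 ≈ 42.818 μg/mL.
Peak 42.8 μg/mL vs MTC 26 μg/mL: exceeds toxic threshold.

42.8 μg/mL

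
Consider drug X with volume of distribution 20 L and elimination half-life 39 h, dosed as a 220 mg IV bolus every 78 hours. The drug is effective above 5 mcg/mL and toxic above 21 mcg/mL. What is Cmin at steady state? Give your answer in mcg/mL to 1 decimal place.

The dosing interval is 2 half-lives, so f = 2^(−2) = 0.25.
At steady state, R = 1/(1 − 0.25) = 4/3.
Single-dose peak C₀ = D/Vd = 220/20 = 11 mcg/mL.
Steady-state peak Cmax,ss = C₀·R = 11 × 4/3 ≈ 14.667 mcg/mL.
Steady-state trough Cmin,ss = Cmax,ss·f ≈ 14.667 × 0.25 ≈ 3.667 mcg/mL.
Trough 3.7 mcg/mL vs MEC 5 mcg/mL: subtherapeutic.

3.7 mcg/mL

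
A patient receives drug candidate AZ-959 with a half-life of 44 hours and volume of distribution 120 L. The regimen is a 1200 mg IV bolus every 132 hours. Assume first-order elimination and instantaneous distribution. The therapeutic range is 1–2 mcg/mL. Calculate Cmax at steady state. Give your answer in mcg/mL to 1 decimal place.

11.4 mcg/mL

The dosing interval is 3 half-lives, so f = 2^(−3) = 0.125.
Accumulation ratio R = 1/(1 − f) = 1/0.875 = 8/7.
Single-dose peak C₀ = D/Vd = 1200/120 = 10 mcg/mL.
Steady-state peak Cmax,ss = C₀·R = 10 × 8/7 ≈ 11.429 mcg/mL.
Peak 11.4 mcg/mL vs MTC 2 mcg/mL: exceeds toxic threshold.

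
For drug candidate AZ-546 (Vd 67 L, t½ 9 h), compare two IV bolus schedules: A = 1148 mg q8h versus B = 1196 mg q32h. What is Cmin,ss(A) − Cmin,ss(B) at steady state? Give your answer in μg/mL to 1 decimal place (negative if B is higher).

18.5 μg/mL

Regimen A: f = (1/2)^(8/9) ≈ 0.5400; Cmin,ss = (1148/67)·f/(1−f) ≈ 20.114 μg/mL.
Regimen B: f = (1/2)^(32/9) ≈ 0.0850; Cmin,ss = (1196/67)·f/(1−f) ≈ 1.658 μg/mL.
Difference ≈ 20.114 − 1.658 ≈ 18.456 μg/mL.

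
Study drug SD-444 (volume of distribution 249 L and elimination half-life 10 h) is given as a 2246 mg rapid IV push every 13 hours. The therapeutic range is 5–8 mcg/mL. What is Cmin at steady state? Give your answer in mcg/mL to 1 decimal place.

τ/t½ = 13/10 ≈ 1.3, so fraction remaining f = (1/2)^(13/10) ≈ 0.4061.
Single-dose peak C₀ = D/Vd = 2246/249 ≈ 9.020 mcg/mL.
Steady-state trough Cmin,ss = C₀·f/(1−f) ≈ 9.020 × 0.4061/0.5939 ≈ 6.168 mcg/mL.
Trough 6.2 mcg/mL vs MEC 5 mcg/mL: adequate.

6.2 mcg/mL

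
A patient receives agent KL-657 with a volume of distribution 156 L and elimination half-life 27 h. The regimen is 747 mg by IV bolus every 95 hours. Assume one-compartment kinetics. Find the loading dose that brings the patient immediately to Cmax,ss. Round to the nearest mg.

f = (1/2)^(95/27) ≈ 0.087261; accumulation ratio R = 1/(1−f) ≈ 1.09560.
Loading dose to hit Cmax,ss on first dose: D_load = D_maint·R ≈ 747 × 1.09560 ≈ 818.41 mg.

818 mg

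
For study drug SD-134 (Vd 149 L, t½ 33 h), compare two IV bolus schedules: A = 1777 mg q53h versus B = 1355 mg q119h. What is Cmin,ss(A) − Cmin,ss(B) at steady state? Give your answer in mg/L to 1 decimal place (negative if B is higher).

Regimen A: f = (1/2)^(53/33) ≈ 0.3285; Cmin,ss = (1777/149)·f/(1−f) ≈ 5.834 mg/L.
Regimen B: f = (1/2)^(119/33) ≈ 0.0821; Cmin,ss = (1355/149)·f/(1−f) ≈ 0.813 mg/L.
Difference ≈ 5.834 − 0.813 ≈ 5.021 mg/L.

5.0 mg/L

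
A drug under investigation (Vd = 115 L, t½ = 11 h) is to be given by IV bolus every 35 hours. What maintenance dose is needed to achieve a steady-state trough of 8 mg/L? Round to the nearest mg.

7429 mg

τ/t½ = 35/11 ≈ 3.1818, so f = (1/2)^(35/11) ≈ 0.110199.
Cmin,ss = (D/Vd)·f/(1−f), so D = Cmin,ss·Vd·(1−f)/f.
D = 8 × 115 × (1−f)/f ≈ 8 × 115 × 8.07449 ≈ 7428.53 mg.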